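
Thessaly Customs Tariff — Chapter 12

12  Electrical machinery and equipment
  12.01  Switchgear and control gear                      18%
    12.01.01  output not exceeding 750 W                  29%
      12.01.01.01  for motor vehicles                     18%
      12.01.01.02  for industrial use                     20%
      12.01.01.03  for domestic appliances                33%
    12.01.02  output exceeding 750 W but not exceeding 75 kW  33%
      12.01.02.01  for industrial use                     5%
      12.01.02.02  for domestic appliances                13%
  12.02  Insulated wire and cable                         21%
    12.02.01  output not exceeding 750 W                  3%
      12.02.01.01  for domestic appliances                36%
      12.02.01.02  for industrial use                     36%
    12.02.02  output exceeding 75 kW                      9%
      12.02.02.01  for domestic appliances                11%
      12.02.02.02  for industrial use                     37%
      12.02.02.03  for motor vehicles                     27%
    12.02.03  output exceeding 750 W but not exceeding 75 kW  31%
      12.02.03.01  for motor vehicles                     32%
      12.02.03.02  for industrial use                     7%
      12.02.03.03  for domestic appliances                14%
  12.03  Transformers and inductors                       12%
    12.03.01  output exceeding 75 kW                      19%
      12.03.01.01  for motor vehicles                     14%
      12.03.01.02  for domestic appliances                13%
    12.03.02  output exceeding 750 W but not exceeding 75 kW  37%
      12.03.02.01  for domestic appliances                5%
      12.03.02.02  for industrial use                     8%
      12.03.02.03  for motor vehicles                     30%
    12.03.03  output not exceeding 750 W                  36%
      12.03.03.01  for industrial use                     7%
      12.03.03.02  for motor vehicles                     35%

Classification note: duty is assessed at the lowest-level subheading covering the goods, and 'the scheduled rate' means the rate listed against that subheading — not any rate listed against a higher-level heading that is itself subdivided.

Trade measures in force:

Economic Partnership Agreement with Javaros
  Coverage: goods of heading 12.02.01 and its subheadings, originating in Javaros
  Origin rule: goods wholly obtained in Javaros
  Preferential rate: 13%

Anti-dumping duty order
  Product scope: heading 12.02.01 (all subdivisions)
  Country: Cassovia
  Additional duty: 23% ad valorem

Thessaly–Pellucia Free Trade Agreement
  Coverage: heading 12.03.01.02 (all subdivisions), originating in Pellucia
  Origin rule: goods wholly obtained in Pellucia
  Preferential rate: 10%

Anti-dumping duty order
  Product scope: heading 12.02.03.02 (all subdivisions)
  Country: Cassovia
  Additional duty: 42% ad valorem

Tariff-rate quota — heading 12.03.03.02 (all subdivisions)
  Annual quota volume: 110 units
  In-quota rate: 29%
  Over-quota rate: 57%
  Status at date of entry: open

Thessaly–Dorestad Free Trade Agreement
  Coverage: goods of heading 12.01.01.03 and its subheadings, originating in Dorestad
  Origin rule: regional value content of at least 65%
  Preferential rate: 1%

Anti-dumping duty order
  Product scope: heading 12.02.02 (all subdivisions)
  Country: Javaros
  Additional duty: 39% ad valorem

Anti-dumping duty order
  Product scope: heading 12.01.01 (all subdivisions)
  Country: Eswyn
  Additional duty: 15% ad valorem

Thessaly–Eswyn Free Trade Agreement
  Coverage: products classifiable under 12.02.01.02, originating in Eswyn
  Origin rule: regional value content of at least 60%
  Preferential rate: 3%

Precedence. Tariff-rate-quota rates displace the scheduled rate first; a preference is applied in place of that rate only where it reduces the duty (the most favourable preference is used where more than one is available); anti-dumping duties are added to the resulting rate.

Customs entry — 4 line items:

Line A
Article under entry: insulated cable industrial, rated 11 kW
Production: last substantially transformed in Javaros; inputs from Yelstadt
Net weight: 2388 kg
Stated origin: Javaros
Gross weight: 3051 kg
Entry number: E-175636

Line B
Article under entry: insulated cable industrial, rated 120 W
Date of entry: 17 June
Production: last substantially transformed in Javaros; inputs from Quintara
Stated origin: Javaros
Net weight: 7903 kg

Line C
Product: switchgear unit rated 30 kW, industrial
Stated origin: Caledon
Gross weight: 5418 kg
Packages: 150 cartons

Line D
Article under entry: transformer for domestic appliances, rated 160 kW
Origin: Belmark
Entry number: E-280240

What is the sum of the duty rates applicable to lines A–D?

61%

Line A: insulated cable → 12.02; rated 11 kW → 12.02.03; industrial → 12.02.03.02. Scheduled 7%. Javaros agreement on 12.02.01: 12.02.03.02 not covered. → 7%.
Line B: insulated cable → 12.02; rated 120 W → 12.02.01; industrial → 12.02.01.02. Scheduled 36%. Javaros agreement on 12.02.01: not wholly obtained. → 36%.
Line C: switchgear unit → 12.01; rated 30 kW → 12.01.02; industrial → 12.01.02.01. Scheduled 5%. No special measure applies. → 5%.
Line D: transformer → 12.03; rated 160 kW → 12.03.01; for domestic appliances → 12.03.01.02. Scheduled 13%. No special measure applies. → 13%.
Sum: 7% + 36% + 5% + 13% = 61%.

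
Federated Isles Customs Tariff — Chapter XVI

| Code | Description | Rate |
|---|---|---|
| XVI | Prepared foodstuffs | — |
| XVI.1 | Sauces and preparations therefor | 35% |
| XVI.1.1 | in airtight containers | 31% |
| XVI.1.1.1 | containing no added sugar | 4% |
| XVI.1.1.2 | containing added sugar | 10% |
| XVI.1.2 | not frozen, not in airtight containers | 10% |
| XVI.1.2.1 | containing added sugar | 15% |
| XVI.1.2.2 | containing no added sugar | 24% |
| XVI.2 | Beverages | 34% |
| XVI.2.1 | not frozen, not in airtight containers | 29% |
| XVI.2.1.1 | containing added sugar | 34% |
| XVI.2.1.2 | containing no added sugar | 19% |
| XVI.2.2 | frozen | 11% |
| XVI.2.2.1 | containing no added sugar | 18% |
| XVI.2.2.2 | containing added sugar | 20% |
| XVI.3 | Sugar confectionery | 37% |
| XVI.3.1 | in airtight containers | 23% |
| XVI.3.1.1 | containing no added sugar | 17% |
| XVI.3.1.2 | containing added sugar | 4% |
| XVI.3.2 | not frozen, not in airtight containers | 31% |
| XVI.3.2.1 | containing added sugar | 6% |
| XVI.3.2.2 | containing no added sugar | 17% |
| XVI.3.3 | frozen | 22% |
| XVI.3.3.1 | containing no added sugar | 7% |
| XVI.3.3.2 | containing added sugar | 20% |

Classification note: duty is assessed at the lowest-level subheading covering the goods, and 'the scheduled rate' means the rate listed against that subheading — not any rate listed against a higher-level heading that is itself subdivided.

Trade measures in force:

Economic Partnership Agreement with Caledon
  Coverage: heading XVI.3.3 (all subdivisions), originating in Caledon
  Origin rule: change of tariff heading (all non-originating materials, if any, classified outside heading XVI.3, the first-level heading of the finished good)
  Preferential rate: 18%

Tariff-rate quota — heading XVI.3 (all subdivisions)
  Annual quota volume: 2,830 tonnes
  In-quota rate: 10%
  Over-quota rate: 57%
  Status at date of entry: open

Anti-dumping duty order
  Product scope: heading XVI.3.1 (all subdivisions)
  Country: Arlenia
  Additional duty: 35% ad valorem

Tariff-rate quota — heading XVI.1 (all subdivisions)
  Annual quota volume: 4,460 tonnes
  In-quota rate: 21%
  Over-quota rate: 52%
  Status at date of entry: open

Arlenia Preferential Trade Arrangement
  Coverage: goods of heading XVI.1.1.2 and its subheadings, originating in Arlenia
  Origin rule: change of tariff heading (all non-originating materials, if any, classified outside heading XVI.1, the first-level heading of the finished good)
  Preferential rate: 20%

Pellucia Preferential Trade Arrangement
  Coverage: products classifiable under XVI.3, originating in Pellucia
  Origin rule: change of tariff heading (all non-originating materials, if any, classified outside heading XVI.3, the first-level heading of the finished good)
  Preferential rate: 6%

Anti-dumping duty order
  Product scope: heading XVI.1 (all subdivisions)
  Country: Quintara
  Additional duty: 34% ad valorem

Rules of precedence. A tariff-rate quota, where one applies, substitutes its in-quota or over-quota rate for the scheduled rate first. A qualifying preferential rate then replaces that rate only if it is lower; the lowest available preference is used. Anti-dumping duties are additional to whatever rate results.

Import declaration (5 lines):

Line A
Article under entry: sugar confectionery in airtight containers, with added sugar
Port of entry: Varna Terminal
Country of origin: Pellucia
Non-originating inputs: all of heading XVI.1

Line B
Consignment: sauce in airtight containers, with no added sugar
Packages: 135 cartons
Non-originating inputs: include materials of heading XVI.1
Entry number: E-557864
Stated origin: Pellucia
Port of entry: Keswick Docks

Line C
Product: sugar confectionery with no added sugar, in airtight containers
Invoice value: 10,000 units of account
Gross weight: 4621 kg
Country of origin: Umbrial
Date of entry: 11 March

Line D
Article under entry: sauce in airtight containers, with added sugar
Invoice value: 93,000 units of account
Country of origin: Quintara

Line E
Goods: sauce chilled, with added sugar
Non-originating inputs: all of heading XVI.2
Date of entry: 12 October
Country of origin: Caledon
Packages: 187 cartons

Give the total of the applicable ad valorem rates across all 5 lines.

Line A: sugar confectionery → XVI.3; in airtight containers → XVI.3.1; with added sugar → XVI.3.1.2. Scheduled 4%. quota on XVI.3 open → in-quota 10%; Pellucia agreement on XVI.3: CTH met → 6% available; preferential 6%. → 6%.
Line B: sauce → XVI.1; in airtight containers → XVI.1.1; with no added sugar → XVI.1.1.1. Scheduled 4%. quota on XVI.1 open → in-quota 21%; Pellucia agreement on XVI.3: XVI.1.1.1 not covered. → 21%.
Line C: sugar confectionery → XVI.3; in airtight containers → XVI.3.1; with no added sugar → XVI.3.1.1. Scheduled 17%. quota on XVI.3 open → in-quota 10%. → 10%.
Line D: sauce → XVI.1; in airtight containers → XVI.1.1; with added sugar → XVI.1.1.2. Scheduled 10%. quota on XVI.1 open → in-quota 21%; anti-dumping (Quintara, XVI.1): +34%; total 21% + 34% = 55%. → 55%.
Line E: sauce → XVI.1; chilled → XVI.1.2; with added sugar → XVI.1.2.1. Scheduled 15%. quota on XVI.1 open → in-quota 21%; Caledon agreement on XVI.3.3: XVI.1.2.1 not covered. → 21%.
Sum: 6% + 21% + 10% + 55% + 21% = 113%.

113%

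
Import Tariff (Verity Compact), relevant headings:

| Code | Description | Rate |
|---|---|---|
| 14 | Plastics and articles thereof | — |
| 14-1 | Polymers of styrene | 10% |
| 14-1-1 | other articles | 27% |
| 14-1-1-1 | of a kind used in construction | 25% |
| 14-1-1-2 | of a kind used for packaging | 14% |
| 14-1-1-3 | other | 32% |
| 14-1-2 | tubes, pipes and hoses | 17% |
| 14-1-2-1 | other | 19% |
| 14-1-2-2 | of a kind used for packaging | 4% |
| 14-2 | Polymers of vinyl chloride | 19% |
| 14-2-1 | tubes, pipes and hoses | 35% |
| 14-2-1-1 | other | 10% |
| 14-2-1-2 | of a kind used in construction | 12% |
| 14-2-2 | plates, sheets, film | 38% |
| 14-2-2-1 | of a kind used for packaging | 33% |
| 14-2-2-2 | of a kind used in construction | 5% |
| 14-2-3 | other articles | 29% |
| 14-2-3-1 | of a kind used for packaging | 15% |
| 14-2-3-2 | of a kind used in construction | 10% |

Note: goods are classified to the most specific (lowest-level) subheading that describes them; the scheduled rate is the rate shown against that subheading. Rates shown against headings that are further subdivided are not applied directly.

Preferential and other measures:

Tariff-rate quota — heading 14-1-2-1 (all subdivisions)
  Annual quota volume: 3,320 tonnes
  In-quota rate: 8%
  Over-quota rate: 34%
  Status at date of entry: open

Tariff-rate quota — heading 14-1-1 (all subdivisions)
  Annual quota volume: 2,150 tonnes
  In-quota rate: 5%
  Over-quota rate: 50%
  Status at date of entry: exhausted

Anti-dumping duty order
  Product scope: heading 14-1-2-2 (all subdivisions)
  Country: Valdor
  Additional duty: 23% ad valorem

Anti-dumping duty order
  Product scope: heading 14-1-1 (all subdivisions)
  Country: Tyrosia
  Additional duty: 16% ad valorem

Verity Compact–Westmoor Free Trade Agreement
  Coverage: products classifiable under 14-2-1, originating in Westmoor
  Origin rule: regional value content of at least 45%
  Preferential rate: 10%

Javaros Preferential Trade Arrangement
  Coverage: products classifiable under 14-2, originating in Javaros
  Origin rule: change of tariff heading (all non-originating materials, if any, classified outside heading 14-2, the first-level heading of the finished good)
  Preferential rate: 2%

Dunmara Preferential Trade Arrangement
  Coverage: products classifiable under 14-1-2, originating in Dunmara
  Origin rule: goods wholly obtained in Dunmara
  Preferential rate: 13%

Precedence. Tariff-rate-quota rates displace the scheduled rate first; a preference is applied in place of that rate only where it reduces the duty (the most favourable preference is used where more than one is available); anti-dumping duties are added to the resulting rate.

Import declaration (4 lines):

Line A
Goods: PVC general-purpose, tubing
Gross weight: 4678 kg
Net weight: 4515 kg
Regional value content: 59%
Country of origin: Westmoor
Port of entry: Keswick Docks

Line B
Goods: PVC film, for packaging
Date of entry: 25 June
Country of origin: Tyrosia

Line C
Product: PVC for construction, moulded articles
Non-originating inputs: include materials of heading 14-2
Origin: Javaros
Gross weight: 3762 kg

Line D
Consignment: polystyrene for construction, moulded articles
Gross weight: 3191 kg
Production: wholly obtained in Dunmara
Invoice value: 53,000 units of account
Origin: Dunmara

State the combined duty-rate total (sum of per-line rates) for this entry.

Line A: PVC → 14-2; tubing → 14-2-1; general-purpose → 14-2-1-1. Scheduled 10%. Westmoor agreement on 14-2-1: RVC ≥ 45% → 10% available; preference 10% not lower than 10% → no reduction. → 10%.
Line B: PVC → 14-2; film → 14-2-2; for packaging → 14-2-2-1. Scheduled 33%. No special measure applies. → 33%.
Line C: PVC → 14-2; moulded articles → 14-2-3; for construction → 14-2-3-2. Scheduled 10%. Javaros agreement on 14-2: CTH not met. → 10%.
Line D: polystyrene → 14-1; moulded articles → 14-1-1; for construction → 14-1-1-1. Scheduled 25%. quota on 14-1-1 exhausted → over-quota 50%; Dunmara agreement on 14-1-2: 14-1-1-1 not covered. → 50%.
Sum: 10% + 33% + 10% + 50% = 103%.

103%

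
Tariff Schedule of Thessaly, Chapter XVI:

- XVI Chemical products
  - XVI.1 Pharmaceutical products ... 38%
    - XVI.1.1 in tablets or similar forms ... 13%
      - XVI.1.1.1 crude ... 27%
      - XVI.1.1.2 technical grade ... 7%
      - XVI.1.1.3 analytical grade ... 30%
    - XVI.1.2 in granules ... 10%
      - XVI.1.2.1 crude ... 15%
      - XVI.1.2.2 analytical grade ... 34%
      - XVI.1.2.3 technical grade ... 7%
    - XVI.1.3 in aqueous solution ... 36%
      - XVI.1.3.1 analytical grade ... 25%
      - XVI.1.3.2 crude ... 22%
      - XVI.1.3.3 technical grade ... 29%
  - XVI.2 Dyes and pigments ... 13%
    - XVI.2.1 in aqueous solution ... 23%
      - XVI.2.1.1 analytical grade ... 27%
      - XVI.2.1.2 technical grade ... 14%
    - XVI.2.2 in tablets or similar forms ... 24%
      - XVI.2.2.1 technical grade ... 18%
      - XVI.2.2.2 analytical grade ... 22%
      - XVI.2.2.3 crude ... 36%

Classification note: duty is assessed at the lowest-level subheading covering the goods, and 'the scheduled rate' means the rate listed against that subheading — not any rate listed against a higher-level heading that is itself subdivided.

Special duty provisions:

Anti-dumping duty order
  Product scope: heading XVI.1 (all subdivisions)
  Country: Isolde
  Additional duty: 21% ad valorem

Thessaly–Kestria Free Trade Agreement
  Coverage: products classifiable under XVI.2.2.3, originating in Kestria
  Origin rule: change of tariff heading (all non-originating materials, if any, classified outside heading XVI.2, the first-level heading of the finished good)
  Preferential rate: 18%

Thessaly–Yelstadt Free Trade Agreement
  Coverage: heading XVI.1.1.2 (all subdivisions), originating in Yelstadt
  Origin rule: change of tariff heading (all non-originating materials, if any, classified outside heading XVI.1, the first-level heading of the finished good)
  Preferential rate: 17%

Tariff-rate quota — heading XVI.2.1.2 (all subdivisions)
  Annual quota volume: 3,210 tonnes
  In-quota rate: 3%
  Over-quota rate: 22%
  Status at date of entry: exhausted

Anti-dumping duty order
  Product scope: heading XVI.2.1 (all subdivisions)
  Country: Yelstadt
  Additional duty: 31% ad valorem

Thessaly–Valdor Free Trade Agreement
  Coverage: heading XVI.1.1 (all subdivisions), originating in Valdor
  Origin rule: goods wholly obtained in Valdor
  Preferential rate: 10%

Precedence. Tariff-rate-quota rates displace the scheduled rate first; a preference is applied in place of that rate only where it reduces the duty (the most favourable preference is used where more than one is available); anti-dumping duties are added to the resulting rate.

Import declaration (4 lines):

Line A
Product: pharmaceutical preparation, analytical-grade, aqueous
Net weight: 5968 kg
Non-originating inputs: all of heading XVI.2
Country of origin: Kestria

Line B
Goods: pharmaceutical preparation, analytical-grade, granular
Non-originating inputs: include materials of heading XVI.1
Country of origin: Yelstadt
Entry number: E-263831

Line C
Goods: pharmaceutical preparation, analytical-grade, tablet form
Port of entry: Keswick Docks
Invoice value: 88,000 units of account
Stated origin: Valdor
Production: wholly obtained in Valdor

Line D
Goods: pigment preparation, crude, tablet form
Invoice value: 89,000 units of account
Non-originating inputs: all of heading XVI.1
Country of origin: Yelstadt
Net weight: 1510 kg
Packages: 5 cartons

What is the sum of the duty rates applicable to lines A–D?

105%

Line A: pharmaceutical → XVI.1; aqueous → XVI.1.3; analytical-grade → XVI.1.3.1. Scheduled 25%. Kestria agreement on XVI.2.2.3: XVI.1.3.1 not covered. → 25%.
Line B: pharmaceutical → XVI.1; granular → XVI.1.2; analytical-grade → XVI.1.2.2. Scheduled 34%. Yelstadt agreement on XVI.1.1.2: XVI.1.2.2 not covered. → 34%.
Line C: pharmaceutical → XVI.1; tablet form → XVI.1.1; analytical-grade → XVI.1.1.3. Scheduled 30%. Valdor agreement on XVI.1.1: wholly obtained → 10% available; preferential 10%. → 10%.
Line D: pigment → XVI.2; tablet form → XVI.2.2; crude → XVI.2.2.3. Scheduled 36%. Yelstadt agreement on XVI.1.1.2: XVI.2.2.3 not covered. → 36%.
Sum: 25% + 34% + 10% + 36% = 105%.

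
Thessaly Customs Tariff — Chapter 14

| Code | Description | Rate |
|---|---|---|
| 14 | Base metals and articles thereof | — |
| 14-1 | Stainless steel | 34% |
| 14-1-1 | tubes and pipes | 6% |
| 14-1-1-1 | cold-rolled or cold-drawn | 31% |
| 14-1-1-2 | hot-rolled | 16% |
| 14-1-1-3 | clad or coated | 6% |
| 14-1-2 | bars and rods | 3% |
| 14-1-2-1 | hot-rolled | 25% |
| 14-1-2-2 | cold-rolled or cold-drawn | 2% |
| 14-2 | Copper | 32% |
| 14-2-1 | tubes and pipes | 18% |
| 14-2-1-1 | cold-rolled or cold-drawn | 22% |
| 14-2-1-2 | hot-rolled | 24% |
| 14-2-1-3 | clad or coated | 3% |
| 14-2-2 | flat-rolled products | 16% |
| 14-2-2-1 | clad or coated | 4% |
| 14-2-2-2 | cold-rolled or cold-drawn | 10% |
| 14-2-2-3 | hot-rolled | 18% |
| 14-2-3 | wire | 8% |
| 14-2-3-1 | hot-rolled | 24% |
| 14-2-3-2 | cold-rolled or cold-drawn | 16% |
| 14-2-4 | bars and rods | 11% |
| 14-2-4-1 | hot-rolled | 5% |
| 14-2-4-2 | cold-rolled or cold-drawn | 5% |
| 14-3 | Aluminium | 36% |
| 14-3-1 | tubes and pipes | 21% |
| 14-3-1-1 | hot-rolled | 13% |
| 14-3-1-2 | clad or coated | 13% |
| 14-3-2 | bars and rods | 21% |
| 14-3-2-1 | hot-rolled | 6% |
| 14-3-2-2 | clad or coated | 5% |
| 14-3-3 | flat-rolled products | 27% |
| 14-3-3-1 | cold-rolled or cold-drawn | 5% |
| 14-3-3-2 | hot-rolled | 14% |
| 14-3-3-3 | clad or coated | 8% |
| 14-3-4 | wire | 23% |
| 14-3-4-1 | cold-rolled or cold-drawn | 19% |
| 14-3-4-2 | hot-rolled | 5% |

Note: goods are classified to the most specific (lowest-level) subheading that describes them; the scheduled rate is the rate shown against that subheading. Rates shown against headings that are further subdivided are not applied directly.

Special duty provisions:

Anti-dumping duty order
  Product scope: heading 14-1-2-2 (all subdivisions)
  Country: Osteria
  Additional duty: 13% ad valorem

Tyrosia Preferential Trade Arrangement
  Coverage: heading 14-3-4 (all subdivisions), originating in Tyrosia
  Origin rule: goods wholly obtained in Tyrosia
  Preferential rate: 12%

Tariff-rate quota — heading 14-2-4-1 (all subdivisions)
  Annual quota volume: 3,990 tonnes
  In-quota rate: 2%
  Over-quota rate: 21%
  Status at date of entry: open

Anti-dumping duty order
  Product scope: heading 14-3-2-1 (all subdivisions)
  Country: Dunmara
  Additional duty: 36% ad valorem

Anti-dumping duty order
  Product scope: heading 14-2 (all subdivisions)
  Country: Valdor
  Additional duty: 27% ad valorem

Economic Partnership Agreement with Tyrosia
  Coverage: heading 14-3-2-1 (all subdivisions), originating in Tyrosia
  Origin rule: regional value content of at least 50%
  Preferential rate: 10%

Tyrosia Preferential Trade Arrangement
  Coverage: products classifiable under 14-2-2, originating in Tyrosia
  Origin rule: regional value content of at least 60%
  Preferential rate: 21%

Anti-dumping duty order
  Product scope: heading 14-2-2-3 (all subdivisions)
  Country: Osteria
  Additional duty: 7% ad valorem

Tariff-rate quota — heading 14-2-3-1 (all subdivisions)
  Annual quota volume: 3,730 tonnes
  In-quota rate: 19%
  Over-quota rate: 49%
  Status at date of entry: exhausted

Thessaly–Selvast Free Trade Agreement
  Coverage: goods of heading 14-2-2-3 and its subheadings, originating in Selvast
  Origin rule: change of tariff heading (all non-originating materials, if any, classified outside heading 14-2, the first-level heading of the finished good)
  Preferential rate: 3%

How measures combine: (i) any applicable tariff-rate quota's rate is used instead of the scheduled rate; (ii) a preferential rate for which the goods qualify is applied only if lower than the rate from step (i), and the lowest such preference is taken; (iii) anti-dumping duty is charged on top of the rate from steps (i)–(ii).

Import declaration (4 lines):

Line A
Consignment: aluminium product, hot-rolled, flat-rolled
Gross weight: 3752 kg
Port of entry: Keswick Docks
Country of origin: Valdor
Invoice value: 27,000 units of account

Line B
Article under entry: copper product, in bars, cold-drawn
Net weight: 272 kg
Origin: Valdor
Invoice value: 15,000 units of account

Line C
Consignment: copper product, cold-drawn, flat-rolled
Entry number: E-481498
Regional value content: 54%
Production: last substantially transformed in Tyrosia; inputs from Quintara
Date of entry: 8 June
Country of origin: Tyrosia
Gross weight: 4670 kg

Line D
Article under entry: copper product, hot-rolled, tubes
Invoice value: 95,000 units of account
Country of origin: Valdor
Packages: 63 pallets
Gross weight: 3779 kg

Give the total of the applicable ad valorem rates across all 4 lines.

107%

Line A: aluminium → 14-3; flat-rolled → 14-3-3; hot-rolled → 14-3-3-2. Scheduled 14%. No special measure applies. → 14%.
Line B: copper → 14-2; in bars → 14-2-4; cold-drawn → 14-2-4-2. Scheduled 5%. anti-dumping (Valdor, 14-2): +27%; total 5% + 27% = 32%. → 32%.
Line C: copper → 14-2; flat-rolled → 14-2-2; cold-drawn → 14-2-2-2. Scheduled 10%. Tyrosia agreement on 14-3-4: 14-2-2-2 not covered; Tyrosia agreement on 14-3-2-1: 14-2-2-2 not covered; Tyrosia agreement on 14-2-2: RVC < 60%. → 10%.
Line D: copper → 14-2; tubes → 14-2-1; hot-rolled → 14-2-1-2. Scheduled 24%. anti-dumping (Valdor, 14-2): +27%; total 24% + 27% = 51%. → 51%.
Sum: 14% + 32% + 10% + 51% = 107%.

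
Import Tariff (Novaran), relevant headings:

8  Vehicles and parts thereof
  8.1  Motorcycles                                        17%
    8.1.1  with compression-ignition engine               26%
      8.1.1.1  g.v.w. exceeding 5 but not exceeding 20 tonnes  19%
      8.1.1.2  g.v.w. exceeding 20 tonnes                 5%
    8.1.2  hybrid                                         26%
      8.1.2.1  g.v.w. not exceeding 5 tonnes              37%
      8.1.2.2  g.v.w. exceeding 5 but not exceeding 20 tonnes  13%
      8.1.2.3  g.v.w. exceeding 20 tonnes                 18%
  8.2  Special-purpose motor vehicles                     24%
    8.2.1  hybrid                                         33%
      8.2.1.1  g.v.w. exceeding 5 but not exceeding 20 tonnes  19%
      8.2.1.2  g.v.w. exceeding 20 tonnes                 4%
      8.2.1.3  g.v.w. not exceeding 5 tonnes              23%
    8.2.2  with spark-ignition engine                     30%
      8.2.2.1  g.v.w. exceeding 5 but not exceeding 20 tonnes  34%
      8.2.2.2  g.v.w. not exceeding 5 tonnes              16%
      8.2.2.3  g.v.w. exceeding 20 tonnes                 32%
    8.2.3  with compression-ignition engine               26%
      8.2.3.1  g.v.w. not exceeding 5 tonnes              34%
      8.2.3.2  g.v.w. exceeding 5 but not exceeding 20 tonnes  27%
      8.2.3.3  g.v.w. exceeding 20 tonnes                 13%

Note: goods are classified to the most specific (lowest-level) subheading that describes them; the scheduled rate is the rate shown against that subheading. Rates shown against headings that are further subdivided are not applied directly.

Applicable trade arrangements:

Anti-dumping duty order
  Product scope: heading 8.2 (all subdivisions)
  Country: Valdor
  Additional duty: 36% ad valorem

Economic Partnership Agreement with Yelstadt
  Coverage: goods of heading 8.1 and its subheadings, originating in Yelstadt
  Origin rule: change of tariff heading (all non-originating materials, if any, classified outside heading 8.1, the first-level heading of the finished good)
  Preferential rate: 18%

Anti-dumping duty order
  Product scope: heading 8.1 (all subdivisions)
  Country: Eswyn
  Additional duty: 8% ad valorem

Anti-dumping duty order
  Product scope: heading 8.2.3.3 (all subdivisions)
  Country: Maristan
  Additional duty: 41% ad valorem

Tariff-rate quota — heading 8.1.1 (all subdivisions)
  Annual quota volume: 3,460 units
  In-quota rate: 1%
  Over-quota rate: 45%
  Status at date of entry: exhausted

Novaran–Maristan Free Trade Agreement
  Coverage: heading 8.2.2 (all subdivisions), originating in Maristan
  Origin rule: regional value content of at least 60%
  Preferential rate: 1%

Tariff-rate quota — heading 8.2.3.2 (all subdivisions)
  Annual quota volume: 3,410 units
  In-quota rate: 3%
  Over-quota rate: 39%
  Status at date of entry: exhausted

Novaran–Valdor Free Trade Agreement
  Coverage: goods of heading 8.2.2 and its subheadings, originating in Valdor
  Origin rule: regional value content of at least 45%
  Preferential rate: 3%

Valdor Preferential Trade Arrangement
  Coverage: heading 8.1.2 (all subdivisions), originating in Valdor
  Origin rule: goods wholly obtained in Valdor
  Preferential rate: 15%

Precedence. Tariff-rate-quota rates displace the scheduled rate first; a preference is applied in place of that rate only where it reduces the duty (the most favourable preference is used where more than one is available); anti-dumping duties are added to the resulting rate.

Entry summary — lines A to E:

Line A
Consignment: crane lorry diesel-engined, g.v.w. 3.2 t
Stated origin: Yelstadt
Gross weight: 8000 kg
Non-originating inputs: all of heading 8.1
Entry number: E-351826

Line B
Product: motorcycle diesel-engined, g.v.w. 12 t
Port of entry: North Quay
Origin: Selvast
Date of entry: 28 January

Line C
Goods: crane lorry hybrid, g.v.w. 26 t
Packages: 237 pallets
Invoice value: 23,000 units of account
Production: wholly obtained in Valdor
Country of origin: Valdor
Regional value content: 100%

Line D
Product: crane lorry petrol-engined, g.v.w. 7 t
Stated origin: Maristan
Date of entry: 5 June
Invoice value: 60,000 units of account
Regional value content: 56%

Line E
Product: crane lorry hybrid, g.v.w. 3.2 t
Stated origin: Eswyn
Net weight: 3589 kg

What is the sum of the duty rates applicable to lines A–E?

176%

Line A: crane lorry → 8.2; diesel-engined → 8.2.3; g.v.w. 3.2 t → 8.2.3.1. Scheduled 34%. Yelstadt agreement on 8.1: 8.2.3.1 not covered. → 34%.
Line B: motorcycle → 8.1; diesel-engined → 8.1.1; g.v.w. 12 t → 8.1.1.1. Scheduled 19%. quota on 8.1.1 exhausted → over-quota 45%. → 45%.
Line C: crane lorry → 8.2; hybrid → 8.2.1; g.v.w. 26 t → 8.2.1.2. Scheduled 4%. Valdor agreement on 8.2.2: 8.2.1.2 not covered; Valdor agreement on 8.1.2: 8.2.1.2 not covered; anti-dumping (Valdor, 8.2): +36%; total 4% + 36% = 40%. → 40%.
Line D: crane lorry → 8.2; petrol-engined → 8.2.2; g.v.w. 7 t → 8.2.2.1. Scheduled 34%. Maristan agreement on 8.2.2: RVC < 60%. → 34%.
Line E: crane lorry → 8.2; hybrid → 8.2.1; g.v.w. 3.2 t → 8.2.1.3. Scheduled 23%. No special measure applies. → 23%.
Sum: 34% + 45% + 40% + 34% + 23% = 176%.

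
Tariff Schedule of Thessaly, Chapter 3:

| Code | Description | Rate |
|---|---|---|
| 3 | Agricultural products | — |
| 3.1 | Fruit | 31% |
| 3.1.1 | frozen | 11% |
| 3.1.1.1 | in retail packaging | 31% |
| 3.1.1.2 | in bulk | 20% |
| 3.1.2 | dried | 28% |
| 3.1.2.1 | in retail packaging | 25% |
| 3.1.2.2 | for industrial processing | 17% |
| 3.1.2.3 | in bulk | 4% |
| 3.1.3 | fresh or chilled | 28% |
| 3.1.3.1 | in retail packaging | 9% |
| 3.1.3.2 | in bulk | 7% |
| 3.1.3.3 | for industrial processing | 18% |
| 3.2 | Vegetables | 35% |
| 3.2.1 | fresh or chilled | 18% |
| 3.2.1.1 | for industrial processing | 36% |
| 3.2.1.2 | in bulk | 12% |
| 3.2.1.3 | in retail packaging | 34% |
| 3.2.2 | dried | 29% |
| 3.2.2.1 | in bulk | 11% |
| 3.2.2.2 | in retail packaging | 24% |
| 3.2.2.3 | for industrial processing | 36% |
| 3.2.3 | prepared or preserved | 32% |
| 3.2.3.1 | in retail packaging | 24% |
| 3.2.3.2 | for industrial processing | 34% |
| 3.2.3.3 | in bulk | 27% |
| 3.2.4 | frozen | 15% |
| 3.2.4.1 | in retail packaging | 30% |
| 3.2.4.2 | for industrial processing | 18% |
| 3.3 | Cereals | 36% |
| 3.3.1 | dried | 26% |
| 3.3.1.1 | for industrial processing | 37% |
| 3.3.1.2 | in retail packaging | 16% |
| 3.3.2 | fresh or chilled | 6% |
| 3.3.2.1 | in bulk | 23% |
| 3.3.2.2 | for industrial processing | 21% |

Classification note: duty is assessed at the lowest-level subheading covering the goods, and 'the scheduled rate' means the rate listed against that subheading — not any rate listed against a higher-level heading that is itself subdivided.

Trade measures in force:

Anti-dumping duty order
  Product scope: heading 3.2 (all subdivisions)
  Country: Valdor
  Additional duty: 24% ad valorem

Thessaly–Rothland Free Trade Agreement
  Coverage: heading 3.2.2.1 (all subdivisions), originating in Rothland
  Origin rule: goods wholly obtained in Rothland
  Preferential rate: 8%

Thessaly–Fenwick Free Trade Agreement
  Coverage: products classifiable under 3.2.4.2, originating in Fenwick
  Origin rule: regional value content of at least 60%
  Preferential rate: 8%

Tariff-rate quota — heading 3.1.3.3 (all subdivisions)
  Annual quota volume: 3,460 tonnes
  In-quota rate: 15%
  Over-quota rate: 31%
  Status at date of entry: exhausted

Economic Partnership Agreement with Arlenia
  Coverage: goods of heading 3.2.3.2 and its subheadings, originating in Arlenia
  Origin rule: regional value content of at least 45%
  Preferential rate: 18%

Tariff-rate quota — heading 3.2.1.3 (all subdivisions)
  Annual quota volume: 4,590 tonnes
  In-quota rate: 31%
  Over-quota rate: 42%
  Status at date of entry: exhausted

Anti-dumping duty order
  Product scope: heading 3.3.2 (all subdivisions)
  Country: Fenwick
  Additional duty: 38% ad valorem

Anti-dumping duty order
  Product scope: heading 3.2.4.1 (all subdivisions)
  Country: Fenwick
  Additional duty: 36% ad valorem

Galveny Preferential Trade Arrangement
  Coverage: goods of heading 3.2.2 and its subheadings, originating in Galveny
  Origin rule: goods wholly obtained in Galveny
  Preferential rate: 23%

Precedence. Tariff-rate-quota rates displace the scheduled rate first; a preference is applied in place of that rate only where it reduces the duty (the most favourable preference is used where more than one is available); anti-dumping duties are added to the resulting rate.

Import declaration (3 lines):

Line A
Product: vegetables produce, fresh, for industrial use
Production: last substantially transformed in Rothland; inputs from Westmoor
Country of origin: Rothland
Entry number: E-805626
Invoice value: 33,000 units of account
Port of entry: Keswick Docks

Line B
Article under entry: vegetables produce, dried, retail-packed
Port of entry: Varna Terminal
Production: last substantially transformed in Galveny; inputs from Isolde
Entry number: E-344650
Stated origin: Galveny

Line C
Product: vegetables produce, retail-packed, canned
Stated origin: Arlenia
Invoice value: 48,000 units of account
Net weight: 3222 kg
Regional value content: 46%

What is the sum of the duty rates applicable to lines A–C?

84%

Line A: vegetables → 3.2; fresh → 3.2.1; for industrial use → 3.2.1.1. Scheduled 36%. Rothland agreement on 3.2.2.1: 3.2.1.1 not covered. → 36%.
Line B: vegetables → 3.2; dried → 3.2.2; retail-packed → 3.2.2.2. Scheduled 24%. Galveny agreement on 3.2.2: not wholly obtained. → 24%.
Line C: vegetables → 3.2; canned → 3.2.3; retail-packed → 3.2.3.1. Scheduled 24%. Arlenia agreement on 3.2.3.2: 3.2.3.1 not covered. → 24%.
Sum: 36% + 24% + 24% = 84%.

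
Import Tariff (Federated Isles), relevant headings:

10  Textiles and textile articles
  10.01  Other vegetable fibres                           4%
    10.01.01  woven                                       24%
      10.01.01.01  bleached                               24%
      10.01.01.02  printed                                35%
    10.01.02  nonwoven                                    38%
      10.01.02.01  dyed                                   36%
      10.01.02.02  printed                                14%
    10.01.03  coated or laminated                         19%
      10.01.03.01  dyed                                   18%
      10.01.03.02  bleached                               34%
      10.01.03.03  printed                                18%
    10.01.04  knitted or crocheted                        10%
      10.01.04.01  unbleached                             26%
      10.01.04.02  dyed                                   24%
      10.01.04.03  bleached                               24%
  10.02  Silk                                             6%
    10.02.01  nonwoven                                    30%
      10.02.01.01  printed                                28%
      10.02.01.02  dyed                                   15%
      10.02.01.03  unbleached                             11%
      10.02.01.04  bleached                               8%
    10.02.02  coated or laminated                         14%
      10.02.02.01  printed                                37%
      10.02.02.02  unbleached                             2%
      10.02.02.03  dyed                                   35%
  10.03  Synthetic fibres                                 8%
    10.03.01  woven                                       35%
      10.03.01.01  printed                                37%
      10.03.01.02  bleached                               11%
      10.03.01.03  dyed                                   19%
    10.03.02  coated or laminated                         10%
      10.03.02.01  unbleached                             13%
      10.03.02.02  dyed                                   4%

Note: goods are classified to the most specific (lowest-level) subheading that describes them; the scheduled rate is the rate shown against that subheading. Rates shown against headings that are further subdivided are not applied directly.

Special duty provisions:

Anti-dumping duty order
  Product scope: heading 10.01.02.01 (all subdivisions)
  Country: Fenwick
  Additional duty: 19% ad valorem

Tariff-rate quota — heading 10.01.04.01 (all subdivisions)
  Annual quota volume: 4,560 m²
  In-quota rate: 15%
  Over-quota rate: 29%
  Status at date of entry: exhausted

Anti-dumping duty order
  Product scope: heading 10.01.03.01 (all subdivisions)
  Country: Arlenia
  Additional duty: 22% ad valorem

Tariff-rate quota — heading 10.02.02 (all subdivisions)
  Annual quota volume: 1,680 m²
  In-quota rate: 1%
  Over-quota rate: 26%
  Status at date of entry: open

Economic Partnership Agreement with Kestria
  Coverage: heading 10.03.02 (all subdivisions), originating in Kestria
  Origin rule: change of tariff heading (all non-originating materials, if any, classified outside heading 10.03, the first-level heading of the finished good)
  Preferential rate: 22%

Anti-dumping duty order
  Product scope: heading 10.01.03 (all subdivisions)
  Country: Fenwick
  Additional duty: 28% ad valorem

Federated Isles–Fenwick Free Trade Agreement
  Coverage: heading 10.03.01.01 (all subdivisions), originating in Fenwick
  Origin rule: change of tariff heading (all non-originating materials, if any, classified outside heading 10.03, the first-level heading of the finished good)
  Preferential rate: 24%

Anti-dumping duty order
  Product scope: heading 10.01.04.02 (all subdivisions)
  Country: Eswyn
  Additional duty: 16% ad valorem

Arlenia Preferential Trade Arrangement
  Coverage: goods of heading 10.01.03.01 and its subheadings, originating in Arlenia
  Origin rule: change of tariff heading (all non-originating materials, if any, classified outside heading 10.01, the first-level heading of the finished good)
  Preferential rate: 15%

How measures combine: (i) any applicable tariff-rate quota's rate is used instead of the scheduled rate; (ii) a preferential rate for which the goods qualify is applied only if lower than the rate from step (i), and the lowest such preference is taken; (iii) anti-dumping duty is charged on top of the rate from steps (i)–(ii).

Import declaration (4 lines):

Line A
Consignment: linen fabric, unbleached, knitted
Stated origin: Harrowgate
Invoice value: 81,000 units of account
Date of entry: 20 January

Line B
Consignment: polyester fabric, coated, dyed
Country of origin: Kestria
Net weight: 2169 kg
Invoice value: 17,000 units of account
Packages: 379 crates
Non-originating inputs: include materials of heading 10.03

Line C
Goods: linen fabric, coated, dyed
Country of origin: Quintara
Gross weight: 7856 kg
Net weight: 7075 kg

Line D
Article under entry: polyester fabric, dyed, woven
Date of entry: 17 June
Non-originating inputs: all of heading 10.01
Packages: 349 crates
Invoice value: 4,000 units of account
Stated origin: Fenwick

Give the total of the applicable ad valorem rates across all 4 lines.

70%

Line A: linen → 10.01; knitted → 10.01.04; unbleached → 10.01.04.01. Scheduled 26%. quota on 10.01.04.01 exhausted → over-quota 29%. → 29%.
Line B: polyester → 10.03; coated → 10.03.02; dyed → 10.03.02.02. Scheduled 4%. Kestria agreement on 10.03.02: CTH not met. → 4%.
Line C: linen → 10.01; coated → 10.01.03; dyed → 10.01.03.01. Scheduled 18%. No special measure applies. → 18%.
Line D: polyester → 10.03; woven → 10.03.01; dyed → 10.03.01.03. Scheduled 19%. Fenwick agreement on 10.03.01.01: 10.03.01.03 not covered. → 19%.
Sum: 29% + 4% + 18% + 19% = 70%.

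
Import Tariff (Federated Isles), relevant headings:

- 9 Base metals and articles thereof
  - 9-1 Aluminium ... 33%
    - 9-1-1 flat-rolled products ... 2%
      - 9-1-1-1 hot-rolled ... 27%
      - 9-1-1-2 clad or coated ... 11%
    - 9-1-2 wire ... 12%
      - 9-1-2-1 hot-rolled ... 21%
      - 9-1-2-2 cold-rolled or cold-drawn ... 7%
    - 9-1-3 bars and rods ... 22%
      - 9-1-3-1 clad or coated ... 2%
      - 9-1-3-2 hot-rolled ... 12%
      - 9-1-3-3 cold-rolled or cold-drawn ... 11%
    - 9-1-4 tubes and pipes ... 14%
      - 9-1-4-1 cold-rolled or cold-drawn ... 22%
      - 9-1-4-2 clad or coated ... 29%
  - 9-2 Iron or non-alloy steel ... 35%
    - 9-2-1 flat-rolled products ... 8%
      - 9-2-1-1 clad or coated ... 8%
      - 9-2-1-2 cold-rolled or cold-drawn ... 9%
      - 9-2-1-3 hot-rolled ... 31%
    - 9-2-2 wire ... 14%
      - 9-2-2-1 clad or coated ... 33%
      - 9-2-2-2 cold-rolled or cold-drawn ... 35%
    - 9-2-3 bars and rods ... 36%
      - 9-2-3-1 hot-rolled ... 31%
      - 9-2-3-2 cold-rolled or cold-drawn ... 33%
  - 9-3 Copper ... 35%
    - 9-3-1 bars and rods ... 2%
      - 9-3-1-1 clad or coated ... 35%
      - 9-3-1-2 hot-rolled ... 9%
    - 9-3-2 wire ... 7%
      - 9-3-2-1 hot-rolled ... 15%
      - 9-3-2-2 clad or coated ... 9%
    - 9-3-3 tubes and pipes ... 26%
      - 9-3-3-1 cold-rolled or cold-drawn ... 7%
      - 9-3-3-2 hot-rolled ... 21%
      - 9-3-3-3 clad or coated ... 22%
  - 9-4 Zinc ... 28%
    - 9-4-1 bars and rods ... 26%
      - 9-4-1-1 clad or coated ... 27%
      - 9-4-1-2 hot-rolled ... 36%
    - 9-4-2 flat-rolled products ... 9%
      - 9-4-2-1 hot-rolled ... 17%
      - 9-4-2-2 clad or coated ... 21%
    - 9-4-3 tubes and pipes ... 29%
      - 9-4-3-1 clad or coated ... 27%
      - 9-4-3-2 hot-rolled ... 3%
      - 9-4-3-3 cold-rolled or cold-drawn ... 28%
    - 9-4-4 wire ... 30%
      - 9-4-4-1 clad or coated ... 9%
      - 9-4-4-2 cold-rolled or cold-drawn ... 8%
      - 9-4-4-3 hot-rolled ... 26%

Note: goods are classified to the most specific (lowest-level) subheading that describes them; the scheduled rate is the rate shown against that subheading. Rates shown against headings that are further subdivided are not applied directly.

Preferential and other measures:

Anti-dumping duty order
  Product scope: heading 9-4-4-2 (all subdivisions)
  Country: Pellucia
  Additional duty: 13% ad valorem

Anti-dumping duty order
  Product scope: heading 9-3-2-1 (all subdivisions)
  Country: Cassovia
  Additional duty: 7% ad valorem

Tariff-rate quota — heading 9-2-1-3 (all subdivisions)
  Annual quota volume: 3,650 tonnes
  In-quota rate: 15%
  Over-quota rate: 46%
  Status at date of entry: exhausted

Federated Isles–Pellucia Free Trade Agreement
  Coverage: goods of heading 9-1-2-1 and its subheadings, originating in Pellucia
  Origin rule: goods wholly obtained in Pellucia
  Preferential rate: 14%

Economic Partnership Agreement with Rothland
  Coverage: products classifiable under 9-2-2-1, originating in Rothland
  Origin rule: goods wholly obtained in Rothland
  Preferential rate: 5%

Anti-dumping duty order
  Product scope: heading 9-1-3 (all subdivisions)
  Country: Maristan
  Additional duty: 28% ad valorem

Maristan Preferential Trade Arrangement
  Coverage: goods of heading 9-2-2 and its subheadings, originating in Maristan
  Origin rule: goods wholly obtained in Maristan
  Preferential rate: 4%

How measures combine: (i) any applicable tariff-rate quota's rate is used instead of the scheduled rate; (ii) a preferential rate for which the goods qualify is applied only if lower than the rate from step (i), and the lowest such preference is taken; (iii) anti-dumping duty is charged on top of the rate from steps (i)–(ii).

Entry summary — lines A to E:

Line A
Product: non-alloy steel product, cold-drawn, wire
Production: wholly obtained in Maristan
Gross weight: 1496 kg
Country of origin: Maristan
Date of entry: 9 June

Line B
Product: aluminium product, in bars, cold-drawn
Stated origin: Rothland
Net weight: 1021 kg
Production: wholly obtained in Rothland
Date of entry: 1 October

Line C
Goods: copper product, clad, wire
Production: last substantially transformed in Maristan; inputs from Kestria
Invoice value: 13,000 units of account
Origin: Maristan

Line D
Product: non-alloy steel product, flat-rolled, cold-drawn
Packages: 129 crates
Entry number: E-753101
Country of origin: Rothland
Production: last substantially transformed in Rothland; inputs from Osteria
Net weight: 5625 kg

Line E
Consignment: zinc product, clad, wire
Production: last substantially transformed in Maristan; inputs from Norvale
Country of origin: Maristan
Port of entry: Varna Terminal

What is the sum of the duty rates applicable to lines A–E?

Line A: non-alloy steel → 9-2; wire → 9-2-2; cold-drawn → 9-2-2-2. Scheduled 35%. Maristan agreement on 9-2-2: wholly obtained → 4% available; preferential 4%. → 4%.
Line B: aluminium → 9-1; in bars → 9-1-3; cold-drawn → 9-1-3-3. Scheduled 11%. Rothland agreement on 9-2-2-1: 9-1-3-3 not covered. → 11%.
Line C: copper → 9-3; wire → 9-3-2; clad → 9-3-2-2. Scheduled 9%. Maristan agreement on 9-2-2: 9-3-2-2 not covered. → 9%.
Line D: non-alloy steel → 9-2; flat-rolled → 9-2-1; cold-drawn → 9-2-1-2. Scheduled 9%. Rothland agreement on 9-2-2-1: 9-2-1-2 not covered. → 9%.
Line E: zinc → 9-4; wire → 9-4-4; clad → 9-4-4-1. Scheduled 9%. Maristan agreement on 9-2-2: 9-4-4-1 not covered. → 9%.
Sum: 4% + 11% + 9% + 9% + 9% = 42%.

42%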